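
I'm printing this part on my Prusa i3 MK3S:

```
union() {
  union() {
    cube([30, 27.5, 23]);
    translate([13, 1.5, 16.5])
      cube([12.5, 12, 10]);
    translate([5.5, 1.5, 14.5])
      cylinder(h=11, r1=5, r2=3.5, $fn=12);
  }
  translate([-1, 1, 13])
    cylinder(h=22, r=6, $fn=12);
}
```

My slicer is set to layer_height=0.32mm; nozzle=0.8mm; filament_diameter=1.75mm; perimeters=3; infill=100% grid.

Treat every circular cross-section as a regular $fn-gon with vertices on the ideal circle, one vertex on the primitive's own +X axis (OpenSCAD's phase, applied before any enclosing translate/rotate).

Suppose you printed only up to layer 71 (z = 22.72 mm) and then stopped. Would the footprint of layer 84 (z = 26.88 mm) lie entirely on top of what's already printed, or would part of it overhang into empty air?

Compare the two slices. At z = 22.72: the 30×27.5 cube contributes its full rectangle (area 825.00 mm²); the cube at (13, 1.5) is present — its section is the full 12.5×12 rectangle (area 150.00 mm²); the cone at (5.5, 1.5) contributes a regular 12-gon of circumradius 3.879 (interpolated between r1=5 and r2=3.5 at t=0.747) (area = (12/2)·3.879²·sin(360°/12) = 45.14 mm²); Taking the union: the regions partially overlap — summed areas 1020.14 mm² minus the doubly-counted overlap 183.61 mm² gives 836.54 mm² — area = 836.54 mm²; the r=6 cylinder at (-1, 1) gives a regular 12-gon of circumradius 6 (constant along its height) (area = (12/2)·6.000²·sin(360°/12) = 108.00 mm²); Combining (union): the regions partially overlap — summed areas 944.54 mm² minus the doubly-counted overlap 29.43 mm² gives 915.11 mm² — area = 915.11 mm². At z = 26.88: the cube is absent (z outside [0, 23]); the cube at (13, 1.5) does not reach this height (z outside [16.5, 26.5]); the cone at (5.5, 1.5) does not reach this height (z outside [14.5, 25.5]); Combining (union): nothing is present at this height; the r=6 cylinder at (-1, 1) contributes a regular 12-gon of circumradius 6 (area = (12/2)·6.000²·sin(360°/12) = 108.00 mm²); Combining (union): only the r=6 cylinder at (-1, 1) is present, so the union is just that shape — area = 108.00 mm². Checking containment: the cross-section at z = 26.88 is a subset of the cross-section at z = 22.72.

entirely on top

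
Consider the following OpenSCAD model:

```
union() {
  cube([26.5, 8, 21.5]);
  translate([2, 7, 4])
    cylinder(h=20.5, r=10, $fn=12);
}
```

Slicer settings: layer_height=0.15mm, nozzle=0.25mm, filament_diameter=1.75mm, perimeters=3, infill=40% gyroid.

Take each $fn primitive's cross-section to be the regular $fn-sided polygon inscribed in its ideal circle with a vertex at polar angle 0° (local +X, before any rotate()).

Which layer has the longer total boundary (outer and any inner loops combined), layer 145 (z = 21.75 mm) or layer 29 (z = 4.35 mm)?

Layer 145 (z = 21.75): the cube is absent (z outside [0, 21.5]); the cylinder at (2, 7): section is a regular 12-gon, circumradius r=10 (perimeter = 2·12·10.000·sin(180°/12) = 62.12 mm); Merging all regions: only the r=10 cylinder at (2, 7) is present, so the union is just that shape — boundary = 62.12 mm. So its perimeter = 62.12 mm. Layer 29 (z = 4.35): the cube is present — its section is the full 26.5×8 rectangle (perimeter 69.00 mm); the cylinder at (2, 7): section is a regular 12-gon, circumradius r=10 (perimeter = 2·12·10.000·sin(180°/12) = 62.12 mm); Combining (union): the regions partially overlap (shared area 87.84 mm²), so the edge portions inside another operand are dropped and the merged outline is re-measured after clipping — boundary = 93.68 mm. So its perimeter = 93.68 mm. Layer 29 is larger (93.68 vs 62.12 mm).

layer 29 (z = 4.35 mm)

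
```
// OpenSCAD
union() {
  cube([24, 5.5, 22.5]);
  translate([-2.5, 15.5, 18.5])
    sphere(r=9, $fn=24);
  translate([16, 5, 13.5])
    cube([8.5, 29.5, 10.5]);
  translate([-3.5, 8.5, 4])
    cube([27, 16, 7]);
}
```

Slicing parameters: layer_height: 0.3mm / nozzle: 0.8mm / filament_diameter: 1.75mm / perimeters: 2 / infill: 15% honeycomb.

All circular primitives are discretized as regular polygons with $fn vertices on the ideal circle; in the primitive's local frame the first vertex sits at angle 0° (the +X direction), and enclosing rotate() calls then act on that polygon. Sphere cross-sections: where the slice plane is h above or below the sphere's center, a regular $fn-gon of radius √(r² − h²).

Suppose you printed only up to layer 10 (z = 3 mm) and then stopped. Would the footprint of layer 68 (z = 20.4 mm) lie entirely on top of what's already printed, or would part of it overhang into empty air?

Compare the two slices. At z = 3: the cube is present — its section is the full 24×5.5 rectangle (area 132.00 mm²); the sphere at (-2.5, 15.5) is absent (|z−center|=15.500 > r=9); the cube at (16, 5) is absent (z outside [13.5, 24]); the cube at (-3.5, 8.5) is absent (z outside [4, 11]); Merging all regions: only the 24×5.5 cube is present, so the union is just that shape — area = 132.00 mm². At z = 20.4: the cube (footprint 24×5.5) is included at this height (area 132.00 mm²); the sphere at (-2.5, 15.5): section is a regular 24-gon, circumradius = √(r²−h²) = √(9²−1.9²) = 8.797 (area = (24/2)·8.797²·sin(360°/24) = 240.36 mm²); the 8.5×29.5 cube at (16, 5) contributes its full rectangle (area 250.75 mm²); the cube at (-3.5, 8.5) is absent (z outside [4, 11]); Merging all regions: the regions partially overlap — summed areas 623.11 mm² minus the doubly-counted overlap 4.00 mm² gives 619.11 mm² — area = 619.11 mm². Checking containment: at z = 20.4 the cross-section extends beyond the z = 3 cross-section by about 487.11 mm².

part overhangs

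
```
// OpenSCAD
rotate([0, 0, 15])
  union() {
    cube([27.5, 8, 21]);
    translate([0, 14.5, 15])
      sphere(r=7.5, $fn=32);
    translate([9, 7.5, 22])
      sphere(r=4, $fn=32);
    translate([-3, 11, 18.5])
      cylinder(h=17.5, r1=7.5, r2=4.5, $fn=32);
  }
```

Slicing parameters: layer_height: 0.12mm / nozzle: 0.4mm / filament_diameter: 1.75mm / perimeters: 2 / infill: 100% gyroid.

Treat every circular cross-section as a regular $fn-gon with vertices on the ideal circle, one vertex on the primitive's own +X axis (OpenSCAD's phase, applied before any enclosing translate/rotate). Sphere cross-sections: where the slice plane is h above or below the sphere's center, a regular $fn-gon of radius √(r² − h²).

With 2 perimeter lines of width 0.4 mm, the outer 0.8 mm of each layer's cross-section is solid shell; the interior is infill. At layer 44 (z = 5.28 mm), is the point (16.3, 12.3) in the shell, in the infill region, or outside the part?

shell

At z = 5.28 mm: the cube (footprint 27.5×8) is included at this height; the sphere at (0, 14.5) is not intersected at this z (|z−center|=9.720 > r=7.5); the sphere at (9, 7.5) is absent (|z−center|=16.720 > r=4); the cone at (-3, 11) does not reach this height (z outside [18.5, 36]); Taking the union: only the 27.5×8 cube is present, so the union is just that shape — 1 connected region; (whole slice rotated 15° about Z — lengths, areas and connectivity unchanged). Overall, the cross-section is a single solid region. Undo the 15° rotation: the query point maps to (18.928, 7.662) in the un-rotated model frame. The nearest boundary edge runs (27.50, 8.00)→(0.00, 8.00); distance from the point to it = 0.34 mm. The point is inside the cross-section, 0.34 mm from the nearest boundary — within the 0.8 mm shell band (2 × 0.4).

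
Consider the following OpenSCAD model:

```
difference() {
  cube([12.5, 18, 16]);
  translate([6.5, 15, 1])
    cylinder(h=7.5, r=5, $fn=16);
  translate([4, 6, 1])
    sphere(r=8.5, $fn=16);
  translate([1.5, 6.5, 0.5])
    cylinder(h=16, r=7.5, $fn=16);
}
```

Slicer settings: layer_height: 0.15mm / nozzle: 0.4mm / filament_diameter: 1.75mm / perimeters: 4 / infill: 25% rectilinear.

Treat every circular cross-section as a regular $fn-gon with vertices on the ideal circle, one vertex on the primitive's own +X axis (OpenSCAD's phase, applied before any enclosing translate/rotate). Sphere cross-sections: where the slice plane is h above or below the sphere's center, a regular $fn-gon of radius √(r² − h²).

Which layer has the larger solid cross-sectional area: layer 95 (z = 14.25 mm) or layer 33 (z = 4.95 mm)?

Layer 95 (z = 14.25): the cube (footprint 12.5×18) is included at this height (area 225.00 mm²); the cylinder at (6.5, 15) is not intersected at this z (z outside [1, 8.5]); the sphere at (4, 6) does not reach this height (|z−center|=13.250 > r=8.5); the cylinder at (1.5, 6.5): section is a regular 16-gon, circumradius r=7.5 (area = (16/2)·7.500²·sin(360°/16) = 172.21 mm²); Taking the first minus the rest: starting from the 12.5×18 cube (225.00 mm²), the r=7.5 cylinder at (1.5, 6.5) partially overlaps it — only the 104.69 mm² overlap (of its 172.21 mm²) is removed, clipping the outline — area = 120.31 mm². So its area = 120.31 mm². Layer 33 (z = 4.95): the 12.5×18 cube contributes its full rectangle (area 225.00 mm²); the r=5 cylinder at (6.5, 15) gives a regular 16-gon of circumradius 5 (constant along its height) (area = (16/2)·5.000²·sin(360°/16) = 76.54 mm²); the r=8.5 sphere at (4, 6) contributes a regular 16-gon of circumradius √(8.5²−3.95²) = 7.526 (area = (16/2)·7.526²·sin(360°/16) = 173.42 mm²); the cylinder at (1.5, 6.5): section is a regular 16-gon, circumradius r=7.5 (area = (16/2)·7.500²·sin(360°/16) = 172.21 mm²); Subtracting the remaining from the first: starting from the 12.5×18 cube (225.00 mm²), the r=5 cylinder at (6.5, 15) partially overlaps it — only the 65.92 mm² overlap (of its 76.54 mm²) is removed, clipping the outline; the r=8.5 sphere at (4, 6) partially overlaps it — only the 118.39 mm² overlap (of its 173.42 mm²) is removed, clipping the outline; the r=7.5 cylinder at (1.5, 6.5) partially overlaps it — only the 2.02 mm² overlap (of its 172.21 mm²) is removed, clipping the outline — area = 38.67 mm². So its area = 38.67 mm². Layer 95 is larger (120.31 vs 38.67 mm²).

layer 95 (z = 14.25 mm)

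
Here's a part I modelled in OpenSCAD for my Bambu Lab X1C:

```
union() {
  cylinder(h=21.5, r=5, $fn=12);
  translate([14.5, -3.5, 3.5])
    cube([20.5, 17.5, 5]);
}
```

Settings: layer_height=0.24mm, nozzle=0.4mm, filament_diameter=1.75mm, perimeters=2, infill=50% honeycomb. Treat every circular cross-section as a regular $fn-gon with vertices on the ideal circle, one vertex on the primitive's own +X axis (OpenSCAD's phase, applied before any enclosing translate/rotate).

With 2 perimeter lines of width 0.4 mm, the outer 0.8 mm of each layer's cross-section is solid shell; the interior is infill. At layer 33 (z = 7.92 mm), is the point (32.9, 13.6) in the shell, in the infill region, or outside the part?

shell

At z = 7.92 mm: the cylinder: section is a regular 12-gon, circumradius r=5; the cube at (14.5, -3.5) is present — its section is the full 20.5×17.5 rectangle; Merging all regions: the 2 present regions are separate (no shared area or edge), so areas and boundary lengths simply add and each stays a separate island — 2 connected regions. Overall, the cross-section has 2 separate islands. The nearest boundary edge runs (14.50, 14.00)→(35.00, 14.00); distance from the point to it = 0.40 mm. (Shell/infill is judged within the island containing the point — the largest one.) The point is inside the cross-section, 0.40 mm from the nearest boundary — within the 0.8 mm shell band (2 × 0.4).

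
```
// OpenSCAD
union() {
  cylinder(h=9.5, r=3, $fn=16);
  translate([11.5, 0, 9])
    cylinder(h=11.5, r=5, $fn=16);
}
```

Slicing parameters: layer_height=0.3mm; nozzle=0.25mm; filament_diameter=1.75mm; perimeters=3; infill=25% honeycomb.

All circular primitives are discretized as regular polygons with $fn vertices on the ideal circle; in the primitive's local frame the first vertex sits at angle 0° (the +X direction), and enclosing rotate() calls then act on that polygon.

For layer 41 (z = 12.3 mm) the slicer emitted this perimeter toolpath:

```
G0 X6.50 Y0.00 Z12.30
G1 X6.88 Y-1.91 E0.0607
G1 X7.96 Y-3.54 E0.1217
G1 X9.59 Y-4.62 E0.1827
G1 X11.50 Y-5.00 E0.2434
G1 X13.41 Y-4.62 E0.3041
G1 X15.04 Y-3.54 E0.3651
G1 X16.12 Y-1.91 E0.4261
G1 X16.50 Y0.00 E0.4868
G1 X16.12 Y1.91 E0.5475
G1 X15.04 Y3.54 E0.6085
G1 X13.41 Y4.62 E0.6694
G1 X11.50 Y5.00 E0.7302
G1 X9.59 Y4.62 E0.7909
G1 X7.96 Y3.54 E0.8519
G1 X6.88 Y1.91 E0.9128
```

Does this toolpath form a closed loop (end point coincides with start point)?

Start point (G0): (6.50, 0.00). End point (last G1): the path does not return to the start — open.

no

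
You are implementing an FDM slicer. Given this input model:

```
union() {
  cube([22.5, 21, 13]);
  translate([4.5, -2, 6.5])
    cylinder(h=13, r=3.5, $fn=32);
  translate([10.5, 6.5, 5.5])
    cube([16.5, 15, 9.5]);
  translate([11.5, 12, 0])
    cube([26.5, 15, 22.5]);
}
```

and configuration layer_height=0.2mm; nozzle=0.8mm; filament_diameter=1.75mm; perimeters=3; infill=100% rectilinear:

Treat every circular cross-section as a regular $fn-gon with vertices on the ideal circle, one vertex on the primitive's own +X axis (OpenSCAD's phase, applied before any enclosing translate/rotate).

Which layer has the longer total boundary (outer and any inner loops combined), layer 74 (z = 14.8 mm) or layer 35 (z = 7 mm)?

layer 35 (z = 7 mm)

Layer 74 (z = 14.8): the cube is absent (z outside [0, 13]); the r=3.5 cylinder at (4.5, -2) gives a regular 32-gon of circumradius 3.5 (constant along its height) (perimeter = 2·32·3.500·sin(180°/32) = 21.96 mm); the cube at (10.5, 6.5) is present — its section is the full 16.5×15 rectangle (perimeter 63.00 mm); the 26.5×15 cube at (11.5, 12) contributes its full rectangle (perimeter 83.00 mm); Merging all regions: the regions partially overlap (shared area 147.25 mm²), so the edge portions inside another operand are dropped and the merged outline is re-measured after clipping — boundary = 117.96 mm. So its perimeter = 117.96 mm. Layer 35 (z = 7): the 22.5×21 cube contributes its full rectangle (perimeter 87.00 mm); the r=3.5 cylinder at (4.5, -2) contributes a regular 32-gon of circumradius 3.5 (perimeter = 2·32·3.500·sin(180°/32) = 21.96 mm); the cube at (10.5, 6.5) (footprint 16.5×15) is included at this height (perimeter 63.00 mm); the cube at (11.5, 12) (footprint 26.5×15) is included at this height (perimeter 83.00 mm); Taking the union: the regions partially overlap (shared area 327.22 mm²), so the edge portions inside another operand are dropped and the merged outline is re-measured after clipping — boundary = 139.51 mm. So its perimeter = 139.51 mm. Layer 35 is larger (139.51 vs 117.96 mm).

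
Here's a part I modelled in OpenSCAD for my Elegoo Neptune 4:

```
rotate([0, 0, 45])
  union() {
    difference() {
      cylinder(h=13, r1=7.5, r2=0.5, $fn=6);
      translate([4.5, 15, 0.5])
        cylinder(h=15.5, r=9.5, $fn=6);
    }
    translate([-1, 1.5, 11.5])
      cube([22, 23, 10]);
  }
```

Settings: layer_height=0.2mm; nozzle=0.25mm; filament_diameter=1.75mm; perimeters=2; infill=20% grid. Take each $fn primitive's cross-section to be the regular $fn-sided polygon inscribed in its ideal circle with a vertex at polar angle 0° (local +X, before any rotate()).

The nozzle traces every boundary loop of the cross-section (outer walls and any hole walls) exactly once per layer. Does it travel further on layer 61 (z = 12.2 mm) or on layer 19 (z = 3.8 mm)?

Layer 61 (z = 12.2): the cone (r1=7.5→r2=0.5) has section circumradius 0.931 here — a regular 6-gon (perimeter = 2·6·0.931·sin(180°/6) = 5.58 mm); the r=9.5 cylinder at (4.5, 15) gives a regular 6-gon of circumradius 9.5 (constant along its height) (perimeter = 2·6·9.500·sin(180°/6) = 57.00 mm); Taking the first minus the rest: starting from the cone, the r=9.5 cylinder at (4.5, 15) misses the remaining region (no effect) — boundary = 5.58 mm; the 22×23 cube at (-1, 1.5) contributes its full rectangle (perimeter 90.00 mm); Merging all regions: the 2 present regions are separate (no shared area or edge), so areas and boundary lengths simply add and each stays a separate island — boundary = 95.58 mm; (whole slice rotated 45° about Z — lengths, areas and connectivity unchanged). So its perimeter = 95.58 mm. Layer 19 (z = 3.8): the cone (r1=7.5→r2=0.5) has section circumradius 5.454 here — a regular 6-gon (perimeter = 2·6·5.454·sin(180°/6) = 32.72 mm); the r=9.5 cylinder at (4.5, 15) gives a regular 6-gon of circumradius 9.5 (constant along its height) (perimeter = 2·6·9.500·sin(180°/6) = 57.00 mm); After the difference (first − rest): starting from the cone, the r=9.5 cylinder at (4.5, 15) misses the remaining region (no effect) — boundary = 32.72 mm; the cube at (-1, 1.5) does not reach this height (z outside [11.5, 21.5]); Taking the union: only that combined region is present, so the union is just that shape — boundary = 32.72 mm; (whole slice rotated 45° about Z — lengths, areas and connectivity unchanged). So its perimeter = 32.72 mm. Layer 61 is larger (95.58 vs 32.72 mm).

layer 61 (z = 12.2 mm)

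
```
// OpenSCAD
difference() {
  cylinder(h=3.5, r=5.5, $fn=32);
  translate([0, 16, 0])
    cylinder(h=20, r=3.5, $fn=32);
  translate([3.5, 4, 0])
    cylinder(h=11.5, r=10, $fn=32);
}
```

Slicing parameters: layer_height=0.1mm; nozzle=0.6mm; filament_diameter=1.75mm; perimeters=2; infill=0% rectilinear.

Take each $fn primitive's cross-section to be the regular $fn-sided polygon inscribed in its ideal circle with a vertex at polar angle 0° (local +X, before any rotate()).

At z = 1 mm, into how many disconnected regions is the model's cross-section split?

At z = 1 mm: the r=5.5 cylinder gives a regular 32-gon of circumradius 5.5 (constant along its height); the r=3.5 cylinder at (0, 16) gives a regular 32-gon of circumradius 3.5 (constant along its height); the cylinder at (3.5, 4): section is a regular 32-gon, circumradius r=10; Subtracting the remaining from the first: starting from the r=5.5 cylinder, the r=3.5 cylinder at (0, 16) misses the remaining region (no effect); the r=10 cylinder at (3.5, 4) partially overlaps it — only the 89.87 mm² overlap (of its 312.14 mm²) is removed, clipping the outline — 1 connected region. The result has 1 disconnected region.

1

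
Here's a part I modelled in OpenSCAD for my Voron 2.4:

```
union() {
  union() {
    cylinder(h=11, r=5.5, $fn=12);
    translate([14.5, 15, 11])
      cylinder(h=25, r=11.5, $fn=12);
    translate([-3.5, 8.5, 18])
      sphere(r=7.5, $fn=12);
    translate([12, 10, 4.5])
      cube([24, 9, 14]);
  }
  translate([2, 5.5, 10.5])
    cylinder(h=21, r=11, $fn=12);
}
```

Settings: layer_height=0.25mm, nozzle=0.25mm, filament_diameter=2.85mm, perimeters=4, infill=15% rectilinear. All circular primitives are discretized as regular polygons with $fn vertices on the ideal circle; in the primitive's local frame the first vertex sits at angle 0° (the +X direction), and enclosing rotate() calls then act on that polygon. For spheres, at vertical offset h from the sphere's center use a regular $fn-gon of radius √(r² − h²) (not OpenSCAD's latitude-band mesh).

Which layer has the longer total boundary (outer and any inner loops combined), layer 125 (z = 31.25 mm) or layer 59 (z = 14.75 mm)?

layer 59 (z = 14.75 mm)

Layer 125 (z = 31.25): the cylinder is not intersected at this z (z outside [0, 11]); the r=11.5 cylinder at (14.5, 15) contributes a regular 12-gon of circumradius 11.5 (perimeter = 2·12·11.500·sin(180°/12) = 71.43 mm); the sphere at (-3.5, 8.5) is absent (|z−center|=13.250 > r=7.5); the cube at (12, 10) is absent (z outside [4.5, 18.5]); Merging all regions: only the r=11.5 cylinder at (14.5, 15) is present, so the union is just that shape — boundary = 71.43 mm; the r=11 cylinder at (2, 5.5) contributes a regular 12-gon of circumradius 11 (perimeter = 2·12·11.000·sin(180°/12) = 68.33 mm); Combining (union): the regions partially overlap (shared area 66.61 mm²), so the edge portions inside another operand are dropped and the merged outline is re-measured after clipping — boundary = 105.41 mm. So its perimeter = 105.41 mm. Layer 59 (z = 14.75): the cylinder is not intersected at this z (z outside [0, 11]); the cylinder at (14.5, 15): section is a regular 12-gon, circumradius r=11.5 (perimeter = 2·12·11.500·sin(180°/12) = 71.43 mm); the sphere at (-3.5, 8.5): section is a regular 12-gon, circumradius = √(r²−h²) = √(7.5²−3.25²) = 6.759 (perimeter = 2·12·6.759·sin(180°/12) = 41.99 mm); the cube at (12, 10) is present — its section is the full 24×9 rectangle (perimeter 66.00 mm); Merging all regions: the regions partially overlap (shared area 120.51 mm²), so the edge portions inside another operand are dropped and the merged outline is re-measured after clipping — boundary = 135.51 mm; the cylinder at (2, 5.5): section is a regular 12-gon, circumradius r=11 (perimeter = 2·12·11.000·sin(180°/12) = 68.33 mm); Taking the union: the regions partially overlap (shared area 184.28 mm²), so the edge portions inside another operand are dropped and the merged outline is re-measured after clipping — boundary = 129.95 mm. So its perimeter = 129.95 mm. Layer 59 is larger (129.95 vs 105.41 mm).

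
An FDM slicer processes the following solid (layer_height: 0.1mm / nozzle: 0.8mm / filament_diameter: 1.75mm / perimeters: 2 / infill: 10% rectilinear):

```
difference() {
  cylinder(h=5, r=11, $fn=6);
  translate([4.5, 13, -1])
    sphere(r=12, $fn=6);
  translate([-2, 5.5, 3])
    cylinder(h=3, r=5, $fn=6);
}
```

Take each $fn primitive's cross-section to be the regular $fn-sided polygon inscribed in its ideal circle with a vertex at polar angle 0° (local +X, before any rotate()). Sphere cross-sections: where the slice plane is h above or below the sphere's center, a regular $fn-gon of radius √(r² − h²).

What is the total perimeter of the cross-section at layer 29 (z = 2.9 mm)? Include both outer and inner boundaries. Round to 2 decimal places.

At z = 2.9 mm: the r=11 cylinder contributes a regular 6-gon of circumradius 11 (perimeter = 2·6·11.000·sin(180°/6) = 66.00 mm); the r=12 sphere at (4.5, 13) slices to a regular 6-gon of circumradius 11.349 (√(r²−h²) with h=3.9 from center) (perimeter = 2·6·11.349·sin(180°/6) = 68.09 mm); the cylinder at (-2, 5.5) does not reach this height (z outside [3, 6]); Subtracting the remaining from the first: starting from the r=11 cylinder, the r=12 sphere at (4.5, 13) partially overlaps it — only the 65.72 mm² overlap (of its 334.61 mm²) is removed, clipping the outline — boundary = 66.00 mm. Overall, the cross-section is a single solid region. Total boundary length (outer) = 66.00 mm.

66.00 mm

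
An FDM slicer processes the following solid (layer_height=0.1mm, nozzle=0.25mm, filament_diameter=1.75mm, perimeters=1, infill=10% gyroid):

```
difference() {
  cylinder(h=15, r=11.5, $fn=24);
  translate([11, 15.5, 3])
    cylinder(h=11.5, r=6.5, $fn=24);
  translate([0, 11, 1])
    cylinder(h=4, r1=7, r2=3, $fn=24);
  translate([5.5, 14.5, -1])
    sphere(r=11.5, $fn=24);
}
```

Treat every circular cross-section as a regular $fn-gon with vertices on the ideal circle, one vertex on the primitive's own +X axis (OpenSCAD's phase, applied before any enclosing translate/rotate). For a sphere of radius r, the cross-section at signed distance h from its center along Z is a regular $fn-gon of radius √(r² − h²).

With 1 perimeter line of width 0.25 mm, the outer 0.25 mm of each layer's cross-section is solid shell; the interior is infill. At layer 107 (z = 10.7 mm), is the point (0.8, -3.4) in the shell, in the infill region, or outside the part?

At z = 10.7 mm: the r=11.5 cylinder contributes a regular 24-gon of circumradius 11.5; the r=6.5 cylinder at (11, 15.5) gives a regular 24-gon of circumradius 6.5 (constant along its height); the cone at (0, 11) does not reach this height (z outside [1, 5]); the sphere at (5.5, 14.5) does not reach this height (|z−center|=11.700 > r=11.5); Taking the first minus the rest: starting from the r=11.5 cylinder, the r=6.5 cylinder at (11, 15.5) misses the remaining region (no effect) — 1 connected region. Overall, the cross-section is a single solid region. The nearest boundary edge runs (2.98, -11.11)→(-0.00, -11.50); distance from the point to it = 7.93 mm. The point is inside the cross-section and 7.93 mm from the nearest boundary — more than the 0.25 mm shell width (1 × 0.25), so it's in the infill interior.

infill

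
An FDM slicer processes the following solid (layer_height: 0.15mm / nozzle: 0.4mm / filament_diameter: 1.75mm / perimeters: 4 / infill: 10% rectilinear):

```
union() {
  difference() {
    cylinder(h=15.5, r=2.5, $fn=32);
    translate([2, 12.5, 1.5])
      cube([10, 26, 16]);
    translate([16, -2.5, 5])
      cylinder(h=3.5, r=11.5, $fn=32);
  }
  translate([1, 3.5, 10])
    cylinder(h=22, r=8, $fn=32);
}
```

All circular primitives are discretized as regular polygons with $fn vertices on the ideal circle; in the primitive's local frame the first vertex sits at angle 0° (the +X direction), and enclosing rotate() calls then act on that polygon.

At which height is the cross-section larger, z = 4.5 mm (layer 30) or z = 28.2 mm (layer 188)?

Layer 30 (z = 4.5): the r=2.5 cylinder contributes a regular 32-gon of circumradius 2.5 (area = (32/2)·2.500²·sin(360°/32) = 19.51 mm²); the cube at (2, 12.5) (footprint 10×26) is included at this height (area 260.00 mm²); the cylinder at (16, -2.5) is not intersected at this z (z outside [5, 8.5]); Taking the first minus the rest: starting from the r=2.5 cylinder (19.51 mm²), the 10×26 cube at (2, 12.5) misses the remaining region (no effect) — area = 19.51 mm²; the cylinder at (1, 3.5) does not reach this height (z outside [10, 32]); Taking the union: only the result so far is present, so the union is just that shape — area = 19.51 mm². So its area = 19.51 mm². Layer 188 (z = 28.2): the cylinder does not reach this height (z outside [0, 15.5]); the cube at (2, 12.5) does not reach this height (z outside [1.5, 17.5]); the cylinder at (16, -2.5) is not intersected at this z (z outside [5, 8.5]); Taking the first minus the rest: the first operand is absent here, so nothing remains; the r=8 cylinder at (1, 3.5) gives a regular 32-gon of circumradius 8 (constant along its height) (area = (32/2)·8.000²·sin(360°/32) = 199.77 mm²); Combining (union): only the r=8 cylinder at (1, 3.5) is present, so the union is just that shape — area = 199.77 mm². So its area = 199.77 mm². Layer 188 is larger (199.77 vs 19.51 mm²).

layer 188 (z = 28.2 mm)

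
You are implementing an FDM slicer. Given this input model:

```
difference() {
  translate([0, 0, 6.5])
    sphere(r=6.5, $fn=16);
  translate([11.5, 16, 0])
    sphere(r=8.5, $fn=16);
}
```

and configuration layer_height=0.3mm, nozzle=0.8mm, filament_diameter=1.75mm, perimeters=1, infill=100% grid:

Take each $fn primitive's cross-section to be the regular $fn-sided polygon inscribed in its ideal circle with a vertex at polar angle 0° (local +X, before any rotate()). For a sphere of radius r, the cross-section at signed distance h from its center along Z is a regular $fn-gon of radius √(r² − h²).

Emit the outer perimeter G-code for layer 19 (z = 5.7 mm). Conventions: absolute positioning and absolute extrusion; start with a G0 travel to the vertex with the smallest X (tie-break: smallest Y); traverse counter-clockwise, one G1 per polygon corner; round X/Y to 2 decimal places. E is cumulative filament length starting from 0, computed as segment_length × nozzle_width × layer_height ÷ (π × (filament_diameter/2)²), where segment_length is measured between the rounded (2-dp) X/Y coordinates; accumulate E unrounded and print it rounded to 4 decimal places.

G0 X-6.45 Y0.00 Z5.70
G1 X-5.96 Y-2.47 E0.2513
G1 X-4.56 Y-4.56 E0.5023
G1 X-2.47 Y-5.96 E0.7533
G1 X0.00 Y-6.45 E1.0045
G1 X2.47 Y-5.96 E1.2558
G1 X4.56 Y-4.56 E1.5068
G1 X5.96 Y-2.47 E1.7578
G1 X6.45 Y0.00 E2.0091
G1 X5.96 Y2.47 E2.2603
G1 X4.56 Y4.56 E2.5113
G1 X2.47 Y5.96 E2.7623
G1 X0.00 Y6.45 E3.0136
G1 X-2.47 Y5.96 E3.2649
G1 X-4.56 Y4.56 E3.5159
G1 X-5.96 Y2.47 E3.7669
G1 X-6.45 Y0.00 E4.0181

At z = 5.7 mm: the sphere: section is a regular 16-gon, circumradius = √(r²−h²) = √(6.5²−0.8²) = 6.451; the sphere at (11.5, 16): section is a regular 16-gon, circumradius = √(r²−h²) = √(8.5²−5.7²) = 6.306; Taking the first minus the rest: starting from the r=6.5 sphere, the r=8.5 sphere at (11.5, 16) misses the remaining region (no effect) — 1 connected region. The outline is a single polygon with 16 vertices. Extrusion per mm of travel: 0.8 × 0.3 / (π × 0.875²) = 0.099780. Accumulating E over each segment gives final E = 4.0181.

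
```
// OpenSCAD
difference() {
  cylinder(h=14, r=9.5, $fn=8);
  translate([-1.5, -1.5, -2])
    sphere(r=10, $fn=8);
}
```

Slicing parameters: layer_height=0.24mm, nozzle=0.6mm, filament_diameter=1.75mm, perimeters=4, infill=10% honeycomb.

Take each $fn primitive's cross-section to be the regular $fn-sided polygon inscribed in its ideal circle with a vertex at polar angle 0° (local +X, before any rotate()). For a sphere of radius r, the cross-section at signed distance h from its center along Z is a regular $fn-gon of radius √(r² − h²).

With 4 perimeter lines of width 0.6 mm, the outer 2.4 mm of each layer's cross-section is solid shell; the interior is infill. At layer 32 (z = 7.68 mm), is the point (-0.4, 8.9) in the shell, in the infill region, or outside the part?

At z = 7.68 mm: the cylinder: section is a regular 8-gon, circumradius r=9.5; the r=10 sphere at (-1.5, -1.5) slices to a regular 8-gon of circumradius 2.510 (√(r²−h²) with h=9.68 from center); Taking the first minus the rest: starting from the r=9.5 cylinder, the r=10 sphere at (-1.5, -1.5) lies wholly inside it (removes its full 17.81 mm² and its 15.37 mm outline becomes a hole wall) — 1 connected region with 1 hole. Overall, the cross-section is one region with 1 hole. The nearest boundary edge runs (-6.72, 6.72)→(0.00, 9.50); distance from the point to it = 0.40 mm. The point is inside the cross-section, 0.40 mm from the nearest boundary — within the 2.4 mm shell band (4 × 0.6).

shell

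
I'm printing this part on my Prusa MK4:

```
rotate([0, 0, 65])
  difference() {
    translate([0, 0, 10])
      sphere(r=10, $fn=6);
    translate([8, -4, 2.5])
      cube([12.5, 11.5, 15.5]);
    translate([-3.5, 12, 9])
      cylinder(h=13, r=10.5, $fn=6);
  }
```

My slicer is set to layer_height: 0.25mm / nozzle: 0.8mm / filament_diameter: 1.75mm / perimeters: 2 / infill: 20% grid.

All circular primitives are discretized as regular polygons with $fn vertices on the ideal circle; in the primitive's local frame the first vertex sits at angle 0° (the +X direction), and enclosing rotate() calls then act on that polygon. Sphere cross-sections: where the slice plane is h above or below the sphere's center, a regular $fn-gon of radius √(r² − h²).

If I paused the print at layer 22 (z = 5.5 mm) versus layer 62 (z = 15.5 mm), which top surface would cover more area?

Layer 22 (z = 5.5): the r=10 sphere contributes a regular 6-gon of circumradius √(10²−4.5²) = 8.930 (area = (6/2)·8.930²·sin(360°/6) = 207.20 mm²); the 12.5×11.5 cube at (8, -4) contributes its full rectangle (area 143.75 mm²); the cylinder at (-3.5, 12) does not reach this height (z outside [9, 22]); After the difference (first − rest): starting from the r=10 sphere (207.20 mm²), the 12.5×11.5 cube at (8, -4) partially overlaps it — only the 1.50 mm² overlap (of its 143.75 mm²) is removed, clipping the outline — area = 205.70 mm²; (whole slice rotated 65° about Z — lengths, areas and connectivity unchanged). So its area = 205.70 mm². Layer 62 (z = 15.5): the r=10 sphere slices to a regular 6-gon of circumradius 8.352 (√(r²−h²) with h=5.5 from center) (area = (6/2)·8.352²·sin(360°/6) = 181.22 mm²); the 12.5×11.5 cube at (8, -4) contributes its full rectangle (area 143.75 mm²); the r=10.5 cylinder at (-3.5, 12) contributes a regular 6-gon of circumradius 10.5 (area = (6/2)·10.500²·sin(360°/6) = 286.44 mm²); Subtracting the remaining from the first: starting from the r=10 sphere (181.22 mm²), the 12.5×11.5 cube at (8, -4) partially overlaps it — only the 0.21 mm² overlap (of its 143.75 mm²) is removed, clipping the outline; the r=10.5 cylinder at (-3.5, 12) partially overlaps it — only the 36.44 mm² overlap (of its 286.44 mm²) is removed, clipping the outline — area = 144.56 mm²; (rotated 65° about Z; rotation is an isometry so areas/perimeters/island counts are preserved). So its area = 144.56 mm². Layer 22 is larger (205.70 vs 144.56 mm²).

layer 22 (z = 5.5 mm)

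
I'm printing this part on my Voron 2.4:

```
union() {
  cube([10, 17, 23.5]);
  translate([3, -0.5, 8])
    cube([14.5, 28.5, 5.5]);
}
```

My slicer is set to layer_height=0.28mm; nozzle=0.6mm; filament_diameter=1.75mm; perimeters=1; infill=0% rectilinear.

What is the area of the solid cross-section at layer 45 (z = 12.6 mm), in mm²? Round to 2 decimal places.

At z = 12.6 mm: the cube is present — its section is the full 10×17 rectangle (area 170.00 mm²); the 14.5×28.5 cube at (3, -0.5) contributes its full rectangle (area 413.25 mm²); Merging all regions: the regions partially overlap — summed areas 583.25 mm² minus the doubly-counted overlap 119.00 mm² gives 464.25 mm² — area = 464.25 mm². Overall, the cross-section is a single solid region. Net area = 464.25 mm².

464.25 mm²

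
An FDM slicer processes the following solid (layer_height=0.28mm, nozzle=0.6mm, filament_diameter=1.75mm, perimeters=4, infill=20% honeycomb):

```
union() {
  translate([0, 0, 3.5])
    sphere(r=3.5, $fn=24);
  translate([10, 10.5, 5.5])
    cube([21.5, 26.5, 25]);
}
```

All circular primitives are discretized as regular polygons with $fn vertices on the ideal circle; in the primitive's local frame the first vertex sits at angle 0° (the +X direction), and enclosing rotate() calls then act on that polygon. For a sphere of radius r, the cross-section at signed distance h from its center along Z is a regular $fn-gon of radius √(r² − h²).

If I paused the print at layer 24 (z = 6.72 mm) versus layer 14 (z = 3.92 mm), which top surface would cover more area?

layer 24 (z = 6.72 mm)

Layer 24 (z = 6.72): the r=3.5 sphere contributes a regular 24-gon of circumradius √(3.5²−3.22²) = 1.372 (area = (24/2)·1.372²·sin(360°/24) = 5.84 mm²); the cube at (10, 10.5) is present — its section is the full 21.5×26.5 rectangle (area 569.75 mm²); Merging all regions: the 2 present regions are separate (no shared area or edge), so areas and boundary lengths simply add and each stays a separate island — area = 575.59 mm². So its area = 575.59 mm². Layer 14 (z = 3.92): the r=3.5 sphere contributes a regular 24-gon of circumradius √(3.5²−0.42²) = 3.475 (area = (24/2)·3.475²·sin(360°/24) = 37.50 mm²); the cube at (10, 10.5) is absent (z outside [5.5, 30.5]); Taking the union: only the r=3.5 sphere is present, so the union is just that shape — area = 37.50 mm². So its area = 37.50 mm². Layer 24 is larger (575.59 vs 37.50 mm²).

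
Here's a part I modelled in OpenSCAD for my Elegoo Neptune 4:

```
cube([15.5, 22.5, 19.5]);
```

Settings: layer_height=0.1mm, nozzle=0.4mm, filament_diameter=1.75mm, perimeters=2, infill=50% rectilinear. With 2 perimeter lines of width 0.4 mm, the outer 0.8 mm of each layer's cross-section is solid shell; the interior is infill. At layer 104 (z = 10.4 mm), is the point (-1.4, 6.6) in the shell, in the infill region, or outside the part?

outside

At z = 10.4 mm: the 15.5×22.5 cube contributes its full rectangle. Overall, the cross-section is a single solid region. The nearest boundary edge runs (0.00, 22.50)→(0.00, 0.00); distance from the point to it = 1.40 mm. The point is not inside any of the regions above, so it lies outside the cross-section (1.40 mm from the nearest boundary).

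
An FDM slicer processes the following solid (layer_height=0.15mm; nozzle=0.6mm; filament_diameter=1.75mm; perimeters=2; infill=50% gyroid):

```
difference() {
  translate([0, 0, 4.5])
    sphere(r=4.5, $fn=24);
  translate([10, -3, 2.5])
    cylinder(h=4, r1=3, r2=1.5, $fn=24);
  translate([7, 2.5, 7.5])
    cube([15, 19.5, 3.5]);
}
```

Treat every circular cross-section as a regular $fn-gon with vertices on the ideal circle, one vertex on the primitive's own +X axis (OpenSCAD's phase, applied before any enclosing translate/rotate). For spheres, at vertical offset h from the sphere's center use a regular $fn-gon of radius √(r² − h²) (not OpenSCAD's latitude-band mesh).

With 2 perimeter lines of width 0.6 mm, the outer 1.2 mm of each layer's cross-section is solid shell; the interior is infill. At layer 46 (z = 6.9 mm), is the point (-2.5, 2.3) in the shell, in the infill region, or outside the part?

shell

At z = 6.9 mm: the sphere: section is a regular 24-gon, circumradius = √(r²−h²) = √(4.5²−2.4²) = 3.807; the cone at (10, -3) is not intersected at this z (z outside [2.5, 6.5]); the cube at (7, 2.5) is absent (z outside [7.5, 11]); After the difference (first − rest): none of the subtracted shapes is present at this height, so the r=4.5 sphere is unchanged — 1 connected region. Overall, the cross-section is a single solid region. The nearest boundary edge runs (-2.69, 2.69)→(-3.30, 1.90); distance from the point to it = 0.39 mm. The point is inside the cross-section, 0.39 mm from the nearest boundary — within the 1.2 mm shell band (2 × 0.6).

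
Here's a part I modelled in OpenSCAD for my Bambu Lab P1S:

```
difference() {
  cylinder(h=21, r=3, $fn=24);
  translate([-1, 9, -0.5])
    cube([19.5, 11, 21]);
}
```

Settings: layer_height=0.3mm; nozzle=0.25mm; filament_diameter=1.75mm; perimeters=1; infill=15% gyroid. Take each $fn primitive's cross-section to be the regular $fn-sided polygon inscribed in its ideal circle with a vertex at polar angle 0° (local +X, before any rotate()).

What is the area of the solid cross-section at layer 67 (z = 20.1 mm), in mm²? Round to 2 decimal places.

At z = 20.1 mm: the r=3 cylinder contributes a regular 24-gon of circumradius 3 (area = (24/2)·3.000²·sin(360°/24) = 27.95 mm²); the 19.5×11 cube at (-1, 9) contributes its full rectangle (area 214.50 mm²); Taking the first minus the rest: starting from the r=3 cylinder (27.95 mm²), the 19.5×11 cube at (-1, 9) misses the remaining region (no effect) — area = 27.95 mm². Overall, the cross-section is a single solid region. Net area = 27.95 mm².

27.95 mm²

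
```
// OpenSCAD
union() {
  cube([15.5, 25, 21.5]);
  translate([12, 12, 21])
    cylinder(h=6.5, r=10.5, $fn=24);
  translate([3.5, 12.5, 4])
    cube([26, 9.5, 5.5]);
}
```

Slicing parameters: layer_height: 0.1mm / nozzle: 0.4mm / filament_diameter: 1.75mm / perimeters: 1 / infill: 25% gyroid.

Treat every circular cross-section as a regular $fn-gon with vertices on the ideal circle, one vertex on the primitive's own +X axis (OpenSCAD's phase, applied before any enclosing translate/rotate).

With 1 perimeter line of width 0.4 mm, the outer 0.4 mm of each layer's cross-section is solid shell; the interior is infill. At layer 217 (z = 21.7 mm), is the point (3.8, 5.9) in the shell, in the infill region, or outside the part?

shell

At z = 21.7 mm: the cube is absent (z outside [0, 21.5]); the r=10.5 cylinder at (12, 12) gives a regular 24-gon of circumradius 10.5 (constant along its height); the cube at (3.5, 12.5) is absent (z outside [4, 9.5]); Taking the union: only the r=10.5 cylinder at (12, 12) is present, so the union is just that shape — 1 connected region. Overall, the cross-section is a single solid region. The nearest boundary edge runs (2.91, 6.75)→(4.58, 4.58); distance from the point to it = 0.19 mm. The point is inside the cross-section, 0.19 mm from the nearest boundary — within the 0.4 mm shell band (1 × 0.4).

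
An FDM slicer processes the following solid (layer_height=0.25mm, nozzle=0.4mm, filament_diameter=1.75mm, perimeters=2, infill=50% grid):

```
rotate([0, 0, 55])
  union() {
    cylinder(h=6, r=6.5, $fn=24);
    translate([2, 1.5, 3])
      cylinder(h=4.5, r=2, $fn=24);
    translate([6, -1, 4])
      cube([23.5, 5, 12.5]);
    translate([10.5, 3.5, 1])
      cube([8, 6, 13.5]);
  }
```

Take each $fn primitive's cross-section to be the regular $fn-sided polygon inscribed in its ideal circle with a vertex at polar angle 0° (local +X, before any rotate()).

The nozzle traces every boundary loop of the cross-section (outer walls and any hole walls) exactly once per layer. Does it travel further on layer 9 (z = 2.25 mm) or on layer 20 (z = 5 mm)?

Layer 9 (z = 2.25): the cylinder: section is a regular 24-gon, circumradius r=6.5 (perimeter = 2·24·6.500·sin(180°/24) = 40.72 mm); the cylinder at (2, 1.5) is absent (z outside [3, 7.5]); the cube at (6, -1) is absent (z outside [4, 16.5]); the cube at (10.5, 3.5) (footprint 8×6) is included at this height (perimeter 28.00 mm); Taking the union: the 2 present regions are separate (no shared area or edge), so areas and boundary lengths simply add and each stays a separate island — boundary = 68.72 mm; (whole slice rotated 55° about Z — lengths, areas and connectivity unchanged). So its perimeter = 68.72 mm. Layer 20 (z = 5): the r=6.5 cylinder contributes a regular 24-gon of circumradius 6.5 (perimeter = 2·24·6.500·sin(180°/24) = 40.72 mm); the r=2 cylinder at (2, 1.5) gives a regular 24-gon of circumradius 2 (constant along its height) (perimeter = 2·24·2.000·sin(180°/24) = 12.53 mm); the cube at (6, -1) is present — its section is the full 23.5×5 rectangle (perimeter 57.00 mm); the cube at (10.5, 3.5) (footprint 8×6) is included at this height (perimeter 28.00 mm); Combining (union): the regions partially overlap (shared area 17.61 mm²), so the edge portions inside another operand are dropped and the merged outline is re-measured after clipping — boundary = 101.57 mm; (rotated 55° about Z; rotation is an isometry so areas/perimeters/island counts are preserved). So its perimeter = 101.57 mm. Layer 20 is larger (101.57 vs 68.72 mm).

layer 20 (z = 5 mm)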